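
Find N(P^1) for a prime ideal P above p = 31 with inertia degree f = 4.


N(P^a) = p^(a*f)
= 31^(1*4)
= 31^4
= 923521

923521


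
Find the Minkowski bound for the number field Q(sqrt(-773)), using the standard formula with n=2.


d = -773, d mod 4 = 3, so disc(K) = 4d = -3092; |disc(K)| = 3092
Imaginary quadratic field, so n = 2, s = r2 = 1, r1 = 0
M = (n!/n^n) * (4/pi)^s * sqrt(|disc(K)|) = (2!/2^2) * (4/pi)^1 * sqrt(3092)
= 0.5 * 1.273240 * 55.605755
= 35.3997

35.3997


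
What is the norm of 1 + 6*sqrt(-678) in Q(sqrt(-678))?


N(a + b*sqrt(d)) = a^2 - d*b^2
= (1)^2 - (-678)*(6)^2
= 1 + 24408
= 24409

24409


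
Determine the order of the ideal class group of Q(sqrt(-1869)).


K = Q(sqrt(-1869)). d mod 4 = 3, so D = disc(K) = 4d = -7476
h(K) equals the number of primitive reduced positive-definite forms (a, b, c) = a*x^2 + b*x*y + c*y^2 with b^2 - 4ac = D,
where reduced means |b| <= a <= c, with b >= 0 whenever |b| = a or a = c, and primitive means gcd(a, b, c) = 1.
Reduced forces 3a^2 <= |D| = 7476, so 1 <= a <= 49; b must have the parity of D, and c = (b^2 - D)/(4a) must be an integer >= a.
Enumerate a = 1..49, b in [-a, a]:
  a=1: (1, 0, 1869)  [1]
  a=2: (2, 2, 935)  [1]
  a=3: (3, 0, 623)  [1]
  a=4: none
  a=5: (5, -2, 374), (5, 2, 374)  [2]
  a=6: (6, 6, 313)  [1]
  a=7: (7, 0, 267)  [1]
  a=8..9: none
  a=10: (10, -2, 187), (10, 2, 187)  [2]
  a=11: (11, -2, 170), (11, 2, 170)  [2]
  a=12: none
  a=13: (13, -8, 145), (13, 8, 145)  [2]
  a=14: (14, 14, 137)  [1]
  a=15: (15, -12, 127), (15, 12, 127)  [2]
  a=16: none
  a=17: (17, -2, 110), (17, 2, 110)  [2]
  a=18..20: none
  a=21: (21, 0, 89)  [1]
  a=22: (22, -2, 85), (22, 2, 85)  [2]
  a=23..24: none
  a=25: (25, -18, 78), (25, 18, 78)  [2]
  a=26: (26, -18, 75), (26, 18, 75)  [2]
  a=27..28: none
  a=29: (29, -8, 65), (29, 8, 65)  [2]
  a=30: (30, -18, 65), (30, 18, 65)  [2]
  a=31..32: none
  a=33: (33, -24, 61), (33, 24, 61)  [2]
  a=34: (34, -2, 55), (34, 2, 55)  [2]
  a=35: (35, -28, 59), (35, 28, 59)  [2]
  a=36..38: none
  a=39: (39, -18, 50), (39, 18, 50)  [2]
  a=40..41: none
  a=42: (42, 42, 55)  [1]
  a=43: (43, -36, 51), (43, 36, 51)  [2]
  a=44..49: none
Total reduced forms: 1 + 1 + 1 + 2 + 1 + 1 + 2 + 2 + 2 + 1 + 2 + 2 + 1 + 2 + 2 + 2 + 2 + 2 + 2 + 2 + 2 + 2 + 1 + 2 = 40
h = 40

40


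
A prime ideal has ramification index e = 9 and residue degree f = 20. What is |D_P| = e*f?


|D_P| = e * f
= 9 * 20
= 180

180


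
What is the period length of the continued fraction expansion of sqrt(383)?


Run the CF algorithm for sqrt(383).
a_0 = floor(sqrt(383)) = 19; set m_0=0, q_0=1.
Recurrence: m' = q*a - m,  q' = (d - m'^2)/q,  a' = floor((a_0 + m')/q').
  step 1: m=19, q=22, a=1
  step 2: m=3, q=17, a=1
  step 3: m=14, q=11, a=3
  step 4: m=19, q=2, a=19
  step 5: m=19, q=11, a=3
  step 6: m=14, q=17, a=1
  step 7: m=3, q=22, a=1
  step 8: m=19, q=1, a=38
a_8 = 2*a_0 = 38, so the period closes here.
sqrt(383) = [19; 1, 1, 3, 19, 3, 1, 1, 38]
Period length = 8

8


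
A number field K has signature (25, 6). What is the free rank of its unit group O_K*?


By Dirichlet's unit theorem:
rank = r1 + r2 - 1
= 25 + 6 - 1
= 30

30


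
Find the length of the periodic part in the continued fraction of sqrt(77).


Run the CF algorithm for sqrt(77).
a_0 = floor(sqrt(77)) = 8; set m_0=0, q_0=1.
Recurrence: m' = q*a - m,  q' = (d - m'^2)/q,  a' = floor((a_0 + m')/q').
  step 1: m=8, q=13, a=1
  step 2: m=5, q=4, a=3
  step 3: m=7, q=7, a=2
  step 4: m=7, q=4, a=3
  step 5: m=5, q=13, a=1
  step 6: m=8, q=1, a=16
a_6 = 2*a_0 = 16, so the period closes here.
sqrt(77) = [8; 1, 3, 2, 3, 1, 16]
Period length = 6

6


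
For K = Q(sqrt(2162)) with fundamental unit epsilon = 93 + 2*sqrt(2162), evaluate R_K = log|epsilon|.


epsilon = 93 + 2*sqrt(2162)
= 185.9946
R = ln(185.9946)
= 5.2257

5.2257


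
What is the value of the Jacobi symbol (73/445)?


Compute (73/445) via quadratic reciprocity:
  reciprocity: (73/445) -> +(445/73)
  reduce: (7/73)
  reciprocity: (7/73) -> +(73/7)
  reduce: (3/7)
  reciprocity: (3/7) -> -(7/3)
  reduce: (1/3)
  (1/3) = 1
Product of signs = -1

-1


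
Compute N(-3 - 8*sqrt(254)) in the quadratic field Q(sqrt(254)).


N(a + b*sqrt(d)) = a^2 - d*b^2
= (-3)^2 - (254)*(-8)^2
= 9 - 16256
= -16247

-16247


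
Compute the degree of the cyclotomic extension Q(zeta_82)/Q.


The degree equals Euler's totient phi(82).
82 = 2 * 41
phi(82) = 40

40


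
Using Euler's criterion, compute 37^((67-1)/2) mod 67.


p = 67 is prime and the exponent is (p-1)/2 = 33, so by Euler's criterion 37^33 = (37/67) = +1 or -1 mod 67.
Compute by square-and-multiply:
  33 = 32 + 1 (binary 100001)
  Repeated squaring mod 67: 37^1 = 37, 37^2 = 29, 37^4 = 37, 37^8 = 29, 37^16 = 37, 37^32 = 29
  37^33 = 37^32 * 37^1 = 29 * 37 mod 67
    29 * 37 = 1073 = 1 mod 67
  37^33 = 1 mod 67
Result 1: 37 is a quadratic residue mod 67.
37^33 mod 67 = 1

1


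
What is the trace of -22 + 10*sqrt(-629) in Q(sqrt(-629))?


Tr(a + b*sqrt(d)) = (a + b*sqrt(d)) + (a - b*sqrt(d)) = 2a
= 2 * (-22)
= -44

-44


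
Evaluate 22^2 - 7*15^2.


x^2 - d*y^2
= 22^2 - 7*15^2
= 484 - 1575
= -1091

-1091


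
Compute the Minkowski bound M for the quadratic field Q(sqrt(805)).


d = 805, d mod 4 = 1, so disc(K) = d = 805; |disc(K)| = 805
Real quadratic field, so n = 2, s = r2 = 0, r1 = 2
M = (n!/n^n) * (4/pi)^s * sqrt(|disc(K)|) = (2!/2^2) * (4/pi)^0 * sqrt(805)
= 0.5 * 1.000000 * 28.372522
= 14.1863

14.1863


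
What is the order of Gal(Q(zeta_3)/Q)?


|Gal(Q(zeta_3)/Q)| = phi(3)
= 2

2


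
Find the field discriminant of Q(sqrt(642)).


For K = Q(sqrt(d)) with d squarefree: disc(K) = d if d = 1 mod 4, and disc(K) = 4d if d = 2 or 3 mod 4.
Here d = 642, and d mod 4 = 2.
d = 2 mod 4, not 1 (O_K = Z[sqrt(d)]), so disc(K) = 4d = 4 * (642) = 2568

2568


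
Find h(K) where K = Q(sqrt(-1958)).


K = Q(sqrt(-1958)). d mod 4 = 2, so D = disc(K) = 4d = -7832
h(K) equals the number of primitive reduced positive-definite forms (a, b, c) = a*x^2 + b*x*y + c*y^2 with b^2 - 4ac = D,
where reduced means |b| <= a <= c, with b >= 0 whenever |b| = a or a = c, and primitive means gcd(a, b, c) = 1.
Reduced forces 3a^2 <= |D| = 7832, so 1 <= a <= 51; b must have the parity of D, and c = (b^2 - D)/(4a) must be an integer >= a.
Enumerate a = 1..51, b in [-a, a]:
  a=1: (1, 0, 1958)  [1]
  a=2: (2, 0, 979)  [1]
  a=3: (3, -2, 653), (3, 2, 653)  [2]
  a=4..5: none
  a=6: (6, -4, 327), (6, 4, 327)  [2]
  a=7: (7, -6, 281), (7, 6, 281)  [2]
  a=8: none
  a=9: (9, -4, 218), (9, 4, 218)  [2]
  a=10: none
  a=11: (11, 0, 178)  [1]
  a=12..13: none
  a=14: (14, -8, 141), (14, 8, 141)  [2]
  a=15..17: none
  a=18: (18, -4, 109), (18, 4, 109)  [2]
  a=19..20: none
  a=21: (21, -20, 98), (21, -8, 94), (21, 8, 94), (21, 20, 98)  [4]
  a=22: (22, 0, 89)  [1]
  a=23..26: none
  a=27: (27, -22, 77), (27, 22, 77)  [2]
  a=28..32: none
  a=33: (33, -22, 63), (33, 22, 63)  [2]
  a=34..36: none
  a=37: (37, -30, 59), (37, 30, 59)  [2]
  a=38..40: none
  a=41: (41, -32, 54), (41, 32, 54)  [2]
  a=42: (42, -20, 49), (42, -8, 47), (42, 8, 47), (42, 20, 49)  [4]
  a=43..51: none
Total reduced forms: 1 + 1 + 2 + 2 + 2 + 2 + 1 + 2 + 2 + 4 + 1 + 2 + 2 + 2 + 2 + 4 = 32
h = 32

32


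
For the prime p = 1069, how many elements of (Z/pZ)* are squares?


For prime p, the number of non-zero quadratic residues is (p-1)/2.
= (1069-1)/2
= 534

534


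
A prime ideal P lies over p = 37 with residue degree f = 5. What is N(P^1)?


N(P^a) = p^(a*f)
= 37^(1*5)
= 37^5
= 69343957

69343957


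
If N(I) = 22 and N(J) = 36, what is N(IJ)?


N(IJ) = N(I) * N(J)
= 22 * 36
= 792

792


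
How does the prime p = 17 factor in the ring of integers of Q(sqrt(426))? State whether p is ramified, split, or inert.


K = Q(sqrt(426)). Since d mod 4 = 2, disc(K) = 1704.
Check p | disc: 1704 mod 17 = 4.
p does not divide disc. Compute Legendre symbol (d/p):
1^((17-1)/2) mod 17 = 1
(d/p) = 1, so p splits: (p) = P*P' with e=1, f=1, g=2.
Therefore p is split.

split


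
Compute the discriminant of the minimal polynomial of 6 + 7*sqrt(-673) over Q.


The element 6 + 7*sqrt(-673) has minimal polynomial:
x^2 - 12*x + 33013
Discriminant = (-12)^2 - 4*(33013)
= 144 - 132052
= -131908

-131908


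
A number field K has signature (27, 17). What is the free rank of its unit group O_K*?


By Dirichlet's unit theorem:
rank = r1 + r2 - 1
= 27 + 17 - 1
= 43

43


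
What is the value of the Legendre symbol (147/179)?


p = 179 is prime, so compute (147/179) with the reciprocity algorithm (Jacobi-symbol steps: pull out 2s via (2/n), flip via reciprocity, reduce):
  reciprocity: (147/179) -> -(179/147)
  reduce: (32/147)
  pull out 2: (2/147) = -1  (since 147 mod 8 = 3)
  pull out 2: (2/147) = -1  (since 147 mod 8 = 3)
  pull out 2: (2/147) = -1  (since 147 mod 8 = 3)
  pull out 2: (2/147) = -1  (since 147 mod 8 = 3)
  pull out 2: (2/147) = -1  (since 147 mod 8 = 3)
  (1/147) = 1
Product of signs = 1
(147/179) = 1

1


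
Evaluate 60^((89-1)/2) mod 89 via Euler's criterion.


p = 89 is prime and the exponent is (p-1)/2 = 44, so by Euler's criterion 60^44 = (60/89) = +1 or -1 mod 89.
Compute by square-and-multiply:
  44 = 32 + 8 + 4 (binary 101100)
  Repeated squaring mod 89: 60^1 = 60, 60^2 = 40, 60^4 = 87, 60^8 = 4, 60^16 = 16, 60^32 = 78
  60^44 = 60^32 * 60^8 * 60^4 = 78 * 4 * 87 mod 89
    78 * 4 = 312 = 45 mod 89
    45 * 87 = 3915 = 88 mod 89
  60^44 = 88 mod 89
Result 88 = p - 1 = -1 mod 89: 60 is a quadratic non-residue mod 89. As a residue in [0, p-1] the value is 88.
60^44 mod 89 = 88

88


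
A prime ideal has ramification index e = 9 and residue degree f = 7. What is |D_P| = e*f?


|D_P| = e * f
= 9 * 7
= 63

63


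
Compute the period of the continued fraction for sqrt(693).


Run the CF algorithm for sqrt(693).
a_0 = floor(sqrt(693)) = 26; set m_0=0, q_0=1.
Recurrence: m' = q*a - m,  q' = (d - m'^2)/q,  a' = floor((a_0 + m')/q').
  step 1: m=26, q=17, a=3
  step 2: m=25, q=4, a=12
  step 3: m=23, q=41, a=1
  step 4: m=18, q=9, a=4
  step 5: m=18, q=41, a=1
  step 6: m=23, q=4, a=12
  step 7: m=25, q=17, a=3
  step 8: m=26, q=1, a=52
a_8 = 2*a_0 = 52, so the period closes here.
sqrt(693) = [26; 3, 12, 1, 4, 1, 12, 3, 52]
Period length = 8

8


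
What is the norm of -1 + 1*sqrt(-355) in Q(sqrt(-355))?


N(a + b*sqrt(d)) = a^2 - d*b^2
= (-1)^2 - (-355)*(1)^2
= 1 + 355
= 356

356


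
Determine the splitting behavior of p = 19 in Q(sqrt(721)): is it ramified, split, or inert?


K = Q(sqrt(721)). Since d mod 4 = 1, disc(K) = 721.
Check p | disc: 721 mod 19 = 18.
p does not divide disc. Compute Legendre symbol (d/p):
18^((19-1)/2) mod 19 = -1
(d/p) = -1, so p is inert: (p) stays prime with e=1, f=2, g=1.
Therefore p is inert.

inert


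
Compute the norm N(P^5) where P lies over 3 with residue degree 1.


N(P^a) = p^(a*f)
= 3^(5*1)
= 3^5
= 243

243


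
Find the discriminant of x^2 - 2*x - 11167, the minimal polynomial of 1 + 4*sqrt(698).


The element 1 + 4*sqrt(698) has minimal polynomial:
x^2 - 2*x - 11167
Discriminant = (-2)^2 - 4*(-11167)
= 4 + 44668
= 44672

44672


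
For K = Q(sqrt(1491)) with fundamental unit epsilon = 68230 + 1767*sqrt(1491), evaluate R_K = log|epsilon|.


epsilon = 68230 + 1767*sqrt(1491)
= 136460.0000
R = ln(136460.0000)
= 11.8238

11.8238


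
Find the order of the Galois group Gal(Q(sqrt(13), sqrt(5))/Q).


The 2 square roots of distinct primes are multiplicatively independent over Q,
so [K:Q] = 2^2 and Gal(K/Q) is isomorphic to (Z/2Z)^2.
|Gal| = 2^2 = 4

4


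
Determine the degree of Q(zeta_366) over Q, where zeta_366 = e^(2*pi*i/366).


The degree equals Euler's totient phi(366).
366 = 2 * 3 * 61
phi(366) = 120

120


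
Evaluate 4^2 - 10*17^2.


x^2 - d*y^2
= 4^2 - 10*17^2
= 16 - 2890
= -2874

-2874


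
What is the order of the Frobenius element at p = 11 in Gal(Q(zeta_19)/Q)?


The Frobenius at p in Gal(Q(zeta_n)/Q) = (Z/nZ)* is the class of p, so its order is ord_19(11), the smallest k >= 1 with 11^k = 1 mod 19.
n = 19 = 19, phi(19) = 18; the order divides phi(n).
Divisors of 18: 1, 2, 3, 6, 9, 18
Repeated squaring mod 19: 11^1 = 11, 11^2 = 7, 11^4 = 11, 11^8 = 7, 11^16 = 11
Test divisors in increasing order:
  k=1: 11^1 = 11 mod 19
  k=2: 11^2 = 7 mod 19
  k=3: 11^3 = 7 * 11 = 1 mod 19  <- first divisor giving 1
Order = 3

3


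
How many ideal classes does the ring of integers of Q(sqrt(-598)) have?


K = Q(sqrt(-598)). d mod 4 = 2, so D = disc(K) = 4d = -2392
h(K) equals the number of primitive reduced positive-definite forms (a, b, c) = a*x^2 + b*x*y + c*y^2 with b^2 - 4ac = D,
where reduced means |b| <= a <= c, with b >= 0 whenever |b| = a or a = c, and primitive means gcd(a, b, c) = 1.
Reduced forces 3a^2 <= |D| = 2392, so 1 <= a <= 28; b must have the parity of D, and c = (b^2 - D)/(4a) must be an integer >= a.
Enumerate a = 1..28, b in [-a, a]:
  a=1: (1, 0, 598)  [1]
  a=2: (2, 0, 299)  [1]
  a=3..6: none
  a=7: (7, -4, 86), (7, 4, 86)  [2]
  a=8..12: none
  a=13: (13, 0, 46)  [1]
  a=14: (14, -4, 43), (14, 4, 43)  [2]
  a=15..22: none
  a=23: (23, 0, 26)  [1]
  a=24..28: none
Total reduced forms: 1 + 1 + 2 + 1 + 2 + 1 = 8
h = 8

8


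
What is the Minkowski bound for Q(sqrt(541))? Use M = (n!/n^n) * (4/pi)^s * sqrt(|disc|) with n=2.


d = 541, d mod 4 = 1, so disc(K) = d = 541; |disc(K)| = 541
Real quadratic field, so n = 2, s = r2 = 0, r1 = 2
M = (n!/n^n) * (4/pi)^s * sqrt(|disc(K)|) = (2!/2^2) * (4/pi)^0 * sqrt(541)
= 0.5 * 1.000000 * 23.259407
= 11.6297

11.6297


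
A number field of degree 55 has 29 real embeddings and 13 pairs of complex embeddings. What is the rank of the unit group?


By Dirichlet's unit theorem:
rank = r1 + r2 - 1
= 29 + 13 - 1
= 41

41


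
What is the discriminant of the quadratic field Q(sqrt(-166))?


For K = Q(sqrt(d)) with d squarefree: disc(K) = d if d = 1 mod 4, and disc(K) = 4d if d = 2 or 3 mod 4.
Here d = -166, and d mod 4 = 2.
d = 2 mod 4, not 1 (O_K = Z[sqrt(d)]), so disc(K) = 4d = 4 * (-166) = -664

-664


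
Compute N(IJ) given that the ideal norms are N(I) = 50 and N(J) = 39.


N(IJ) = N(I) * N(J)
= 50 * 39
= 1950

1950


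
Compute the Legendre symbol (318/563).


p = 563 is prime, so compute (318/563) with the reciprocity algorithm (Jacobi-symbol steps: pull out 2s via (2/n), flip via reciprocity, reduce):
  pull out 2: (2/563) = -1  (since 563 mod 8 = 3)
  reciprocity: (159/563) -> -(563/159)
  reduce: (86/159)
  pull out 2: (2/159) = +1  (since 159 mod 8 = 7)
  reciprocity: (43/159) -> -(159/43)
  reduce: (30/43)
  pull out 2: (2/43) = -1  (since 43 mod 8 = 3)
  reciprocity: (15/43) -> -(43/15)
  reduce: (13/15)
  reciprocity: (13/15) -> +(15/13)
  reduce: (2/13)
  pull out 2: (2/13) = -1  (since 13 mod 8 = 5)
  (1/13) = 1
Product of signs = 1
(318/563) = 1

1


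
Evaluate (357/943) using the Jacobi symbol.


Compute (357/943) via quadratic reciprocity:
  reciprocity: (357/943) -> +(943/357)
  reduce: (229/357)
  reciprocity: (229/357) -> +(357/229)
  reduce: (128/229)
  pull out 2: (2/229) = -1  (since 229 mod 8 = 5)
  pull out 2: (2/229) = -1  (since 229 mod 8 = 5)
  pull out 2: (2/229) = -1  (since 229 mod 8 = 5)
  pull out 2: (2/229) = -1  (since 229 mod 8 = 5)
  pull out 2: (2/229) = -1  (since 229 mod 8 = 5)
  pull out 2: (2/229) = -1  (since 229 mod 8 = 5)
  pull out 2: (2/229) = -1  (since 229 mod 8 = 5)
  (1/229) = 1
Product of signs = -1

-1


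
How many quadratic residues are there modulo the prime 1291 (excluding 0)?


For prime p, the number of non-zero quadratic residues is (p-1)/2.
= (1291-1)/2
= 645

645


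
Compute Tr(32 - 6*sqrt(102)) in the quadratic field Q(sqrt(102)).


Tr(a + b*sqrt(d)) = (a + b*sqrt(d)) + (a - b*sqrt(d)) = 2a
= 2 * (32)
= 64

64


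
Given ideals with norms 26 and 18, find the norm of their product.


N(IJ) = N(I) * N(J)
= 26 * 18
= 468

468


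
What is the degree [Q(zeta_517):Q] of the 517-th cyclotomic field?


The degree equals Euler's totient phi(517).
517 = 11 * 47
phi(517) = 460

460


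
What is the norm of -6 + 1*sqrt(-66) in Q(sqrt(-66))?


N(a + b*sqrt(d)) = a^2 - d*b^2
= (-6)^2 - (-66)*(1)^2
= 36 + 66
= 102

102


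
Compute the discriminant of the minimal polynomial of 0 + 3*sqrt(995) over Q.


The element 0 + 3*sqrt(995) has minimal polynomial:
x^2 + 0*x - 8955
Discriminant = (0)^2 - 4*(-8955)
= 0 + 35820
= 35820

35820


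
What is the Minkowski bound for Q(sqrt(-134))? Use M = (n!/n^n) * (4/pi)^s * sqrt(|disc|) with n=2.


d = -134, d mod 4 = 2, so disc(K) = 4d = -536; |disc(K)| = 536
Imaginary quadratic field, so n = 2, s = r2 = 1, r1 = 0
M = (n!/n^n) * (4/pi)^s * sqrt(|disc(K)|) = (2!/2^2) * (4/pi)^1 * sqrt(536)
= 0.5 * 1.273240 * 23.151674
= 14.7388

14.7388


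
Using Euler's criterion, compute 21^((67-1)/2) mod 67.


p = 67 is prime and the exponent is (p-1)/2 = 33, so by Euler's criterion 21^33 = (21/67) = +1 or -1 mod 67.
Compute by square-and-multiply:
  33 = 32 + 1 (binary 100001)
  Repeated squaring mod 67: 21^1 = 21, 21^2 = 39, 21^4 = 47, 21^8 = 65, 21^16 = 4, 21^32 = 16
  21^33 = 21^32 * 21^1 = 16 * 21 mod 67
    16 * 21 = 336 = 1 mod 67
  21^33 = 1 mod 67
Result 1: 21 is a quadratic residue mod 67.
21^33 mod 67 = 1

1


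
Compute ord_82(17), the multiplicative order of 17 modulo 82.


We want ord_82(17), the smallest k >= 1 with 17^k = 1 mod 82.
n = 82 = 2 * 41, phi(82) = 40; the order divides phi(n).
Divisors of 40: 1, 2, 4, 5, 8, 10, 20, 40
Repeated squaring mod 82: 17^1 = 17, 17^2 = 43, 17^4 = 45, 17^8 = 57, 17^16 = 51, 17^32 = 59
Test divisors in increasing order:
  k=1: 17^1 = 17 mod 82
  k=2: 17^2 = 43 mod 82
  k=4: 17^4 = 45 mod 82
  k=5: 17^5 = 45 * 17 = 27 mod 82
  k=8: 17^8 = 57 mod 82
  k=10: 17^10 = 57 * 43 = 73 mod 82
  k=20: 17^20 = 51 * 45 = 81 mod 82
  k=40: 17^40 = 59 * 57 = 1 mod 82  <- first divisor giving 1
Order = 40

40


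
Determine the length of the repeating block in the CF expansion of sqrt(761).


Run the CF algorithm for sqrt(761).
a_0 = floor(sqrt(761)) = 27; set m_0=0, q_0=1.
Recurrence: m' = q*a - m,  q' = (d - m'^2)/q,  a' = floor((a_0 + m')/q').
  step 1: m=27, q=32, a=1
  step 2: m=5, q=23, a=1
  step 3: m=18, q=19, a=2
  step 4: m=20, q=19, a=2
  step 5: m=18, q=23, a=1
  step 6: m=5, q=32, a=1
  step 7: m=27, q=1, a=54
a_7 = 2*a_0 = 54, so the period closes here.
sqrt(761) = [27; 1, 1, 2, 2, 1, 1, 54]
Period length = 7

7


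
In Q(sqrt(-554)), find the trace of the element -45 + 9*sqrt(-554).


Tr(a + b*sqrt(d)) = (a + b*sqrt(d)) + (a - b*sqrt(d)) = 2a
= 2 * (-45)
= -90

-90


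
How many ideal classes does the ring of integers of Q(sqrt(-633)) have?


K = Q(sqrt(-633)). d mod 4 = 3, so D = disc(K) = 4d = -2532
h(K) equals the number of primitive reduced positive-definite forms (a, b, c) = a*x^2 + b*x*y + c*y^2 with b^2 - 4ac = D,
where reduced means |b| <= a <= c, with b >= 0 whenever |b| = a or a = c, and primitive means gcd(a, b, c) = 1.
Reduced forces 3a^2 <= |D| = 2532, so 1 <= a <= 29; b must have the parity of D, and c = (b^2 - D)/(4a) must be an integer >= a.
Enumerate a = 1..29, b in [-a, a]:
  a=1: (1, 0, 633)  [1]
  a=2: (2, 2, 317)  [1]
  a=3: (3, 0, 211)  [1]
  a=4..5: none
  a=6: (6, 6, 107)  [1]
  a=7: (7, -4, 91), (7, 4, 91)  [2]
  a=8..10: none
  a=11: (11, -8, 59), (11, 8, 59)  [2]
  a=12: none
  a=13: (13, -4, 49), (13, 4, 49)  [2]
  a=14: (14, -10, 47), (14, 10, 47)  [2]
  a=15..16: none
  a=17: (17, -16, 41), (17, 16, 41)  [2]
  a=18..20: none
  a=21: (21, -18, 34), (21, 18, 34)  [2]
  a=22: (22, -14, 31), (22, 14, 31)  [2]
  a=23..25: none
  a=26: (26, -22, 29), (26, 22, 29)  [2]
  a=27..29: none
Total reduced forms: 1 + 1 + 1 + 1 + 2 + 2 + 2 + 2 + 2 + 2 + 2 + 2 = 20
h = 20

20


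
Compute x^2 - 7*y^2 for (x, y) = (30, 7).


x^2 - d*y^2
= 30^2 - 7*7^2
= 900 - 343
= 557

557


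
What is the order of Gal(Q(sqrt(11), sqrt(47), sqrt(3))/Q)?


The 3 square roots of distinct primes are multiplicatively independent over Q,
so [K:Q] = 2^3 and Gal(K/Q) is isomorphic to (Z/2Z)^3.
|Gal| = 2^3 = 8

8


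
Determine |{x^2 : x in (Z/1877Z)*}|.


For prime p, the number of non-zero quadratic residues is (p-1)/2.
= (1877-1)/2
= 938

938


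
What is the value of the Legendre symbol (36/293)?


p = 293 is prime, so compute (36/293) with the reciprocity algorithm (Jacobi-symbol steps: pull out 2s via (2/n), flip via reciprocity, reduce):
  pull out 2: (2/293) = -1  (since 293 mod 8 = 5)
  pull out 2: (2/293) = -1  (since 293 mod 8 = 5)
  reciprocity: (9/293) -> +(293/9)
  reduce: (5/9)
  reciprocity: (5/9) -> +(9/5)
  reduce: (4/5)
  pull out 2: (2/5) = -1  (since 5 mod 8 = 5)
  pull out 2: (2/5) = -1  (since 5 mod 8 = 5)
  (1/5) = 1
Product of signs = 1
(36/293) = 1

1


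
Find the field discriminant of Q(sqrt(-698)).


For K = Q(sqrt(d)) with d squarefree: disc(K) = d if d = 1 mod 4, and disc(K) = 4d if d = 2 or 3 mod 4.
Here d = -698, and d mod 4 = 2.
d = 2 mod 4, not 1 (O_K = Z[sqrt(d)]), so disc(K) = 4d = 4 * (-698) = -2792

-2792


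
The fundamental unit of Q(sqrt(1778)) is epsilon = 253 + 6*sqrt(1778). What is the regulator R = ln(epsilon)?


epsilon = 253 + 6*sqrt(1778)
= 505.9980
R = ln(505.9980)
= 6.2265

6.2265


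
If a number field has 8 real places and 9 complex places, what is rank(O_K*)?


By Dirichlet's unit theorem:
rank = r1 + r2 - 1
= 8 + 9 - 1
= 16

16


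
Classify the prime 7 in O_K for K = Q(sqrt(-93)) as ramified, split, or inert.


K = Q(sqrt(-93)). Since d mod 4 = 3, disc(K) = -372.
Check p | disc: -372 mod 7 = 6.
p does not divide disc. Compute Legendre symbol (d/p):
5^((7-1)/2) mod 7 = -1
(d/p) = -1, so p is inert: (p) stays prime with e=1, f=2, g=1.
Therefore p is inert.

inert


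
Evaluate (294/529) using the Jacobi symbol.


Compute (294/529) via quadratic reciprocity:
  pull out 2: (2/529) = +1  (since 529 mod 8 = 1)
  reciprocity: (147/529) -> +(529/147)
  reduce: (88/147)
  pull out 2: (2/147) = -1  (since 147 mod 8 = 3)
  pull out 2: (2/147) = -1  (since 147 mod 8 = 3)
  pull out 2: (2/147) = -1  (since 147 mod 8 = 3)
  reciprocity: (11/147) -> -(147/11)
  reduce: (4/11)
  pull out 2: (2/11) = -1  (since 11 mod 8 = 3)
  pull out 2: (2/11) = -1  (since 11 mod 8 = 3)
  (1/11) = 1
Product of signs = 1

1


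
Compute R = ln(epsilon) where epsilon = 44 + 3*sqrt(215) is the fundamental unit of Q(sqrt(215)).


epsilon = 44 + 3*sqrt(215)
= 87.9886
R = ln(87.9886)
= 4.4772

4.4772


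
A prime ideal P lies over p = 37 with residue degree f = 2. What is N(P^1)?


N(P^a) = p^(a*f)
= 37^(1*2)
= 37^2
= 1369

1369


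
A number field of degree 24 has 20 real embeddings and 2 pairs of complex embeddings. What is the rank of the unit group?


By Dirichlet's unit theorem:
rank = r1 + r2 - 1
= 20 + 2 - 1
= 21

21


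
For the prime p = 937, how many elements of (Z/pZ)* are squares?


For prime p, the number of non-zero quadratic residues is (p-1)/2.
= (937-1)/2
= 468

468


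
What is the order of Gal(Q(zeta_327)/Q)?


|Gal(Q(zeta_327)/Q)| = phi(327)
= 216

216


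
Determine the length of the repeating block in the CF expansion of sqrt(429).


Run the CF algorithm for sqrt(429).
a_0 = floor(sqrt(429)) = 20; set m_0=0, q_0=1.
Recurrence: m' = q*a - m,  q' = (d - m'^2)/q,  a' = floor((a_0 + m')/q').
  step 1: m=20, q=29, a=1
  step 2: m=9, q=12, a=2
  step 3: m=15, q=17, a=2
  step 4: m=19, q=4, a=9
  step 5: m=17, q=35, a=1
  step 6: m=18, q=3, a=12
  step 7: m=18, q=35, a=1
  step 8: m=17, q=4, a=9
  step 9: m=19, q=17, a=2
  step 10: m=15, q=12, a=2
  step 11: m=9, q=29, a=1
  step 12: m=20, q=1, a=40
a_12 = 2*a_0 = 40, so the period closes here.
sqrt(429) = [20; 1, 2, 2, 9, 1, 12, 1, 9, 2, 2, 1, 40]
Period length = 12

12


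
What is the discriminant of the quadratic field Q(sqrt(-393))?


For K = Q(sqrt(d)) with d squarefree: disc(K) = d if d = 1 mod 4, and disc(K) = 4d if d = 2 or 3 mod 4.
Here d = -393, and d mod 4 = 3.
d = 3 mod 4, not 1 (O_K = Z[sqrt(d)]), so disc(K) = 4d = 4 * (-393) = -1572

-1572


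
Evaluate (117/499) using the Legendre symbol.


p = 499 is prime, so compute (117/499) with the reciprocity algorithm (Jacobi-symbol steps: pull out 2s via (2/n), flip via reciprocity, reduce):
  reciprocity: (117/499) -> +(499/117)
  reduce: (31/117)
  reciprocity: (31/117) -> +(117/31)
  reduce: (24/31)
  pull out 2: (2/31) = +1  (since 31 mod 8 = 7)
  pull out 2: (2/31) = +1  (since 31 mod 8 = 7)
  pull out 2: (2/31) = +1  (since 31 mod 8 = 7)
  reciprocity: (3/31) -> -(31/3)
  reduce: (1/3)
  (1/3) = 1
Product of signs = -1
(117/499) = -1

-1


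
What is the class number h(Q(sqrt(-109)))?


K = Q(sqrt(-109)). d mod 4 = 3, so D = disc(K) = 4d = -436
h(K) equals the number of primitive reduced positive-definite forms (a, b, c) = a*x^2 + b*x*y + c*y^2 with b^2 - 4ac = D,
where reduced means |b| <= a <= c, with b >= 0 whenever |b| = a or a = c, and primitive means gcd(a, b, c) = 1.
Reduced forces 3a^2 <= |D| = 436, so 1 <= a <= 12; b must have the parity of D, and c = (b^2 - D)/(4a) must be an integer >= a.
Enumerate a = 1..12, b in [-a, a]:
  a=1: (1, 0, 109)  [1]
  a=2: (2, 2, 55)  [1]
  a=3..4: none
  a=5: (5, -2, 22), (5, 2, 22)  [2]
  a=6..9: none
  a=10: (10, -2, 11), (10, 2, 11)  [2]
  a=11..12: none
Total reduced forms: 1 + 1 + 2 + 2 = 6
h = 6

6


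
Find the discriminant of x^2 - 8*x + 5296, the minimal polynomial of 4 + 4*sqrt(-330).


The element 4 + 4*sqrt(-330) has minimal polynomial:
x^2 - 8*x + 5296
Discriminant = (-8)^2 - 4*(5296)
= 64 - 21184
= -21120

-21120


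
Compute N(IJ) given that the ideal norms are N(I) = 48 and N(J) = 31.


N(IJ) = N(I) * N(J)
= 48 * 31
= 1488

1488


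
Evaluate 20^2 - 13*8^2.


x^2 - d*y^2
= 20^2 - 13*8^2
= 400 - 832
= -432

-432


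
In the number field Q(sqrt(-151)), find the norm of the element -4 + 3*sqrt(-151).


N(a + b*sqrt(d)) = a^2 - d*b^2
= (-4)^2 - (-151)*(3)^2
= 16 + 1359
= 1375

1375


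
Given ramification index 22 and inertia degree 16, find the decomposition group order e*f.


|D_P| = e * f
= 22 * 16
= 352

352


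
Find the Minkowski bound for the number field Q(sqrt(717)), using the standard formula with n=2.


d = 717, d mod 4 = 1, so disc(K) = d = 717; |disc(K)| = 717
Real quadratic field, so n = 2, s = r2 = 0, r1 = 2
M = (n!/n^n) * (4/pi)^s * sqrt(|disc(K)|) = (2!/2^2) * (4/pi)^0 * sqrt(717)
= 0.5 * 1.000000 * 26.776856
= 13.3884

13.3884


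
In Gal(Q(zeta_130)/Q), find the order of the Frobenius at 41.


The Frobenius at p in Gal(Q(zeta_n)/Q) = (Z/nZ)* is the class of p, so its order is ord_130(41), the smallest k >= 1 with 41^k = 1 mod 130.
n = 130 = 2 * 5 * 13, phi(130) = 48; the order divides phi(n).
Divisors of 48: 1, 2, 3, 4, 6, 8, 12, 16, 24, 48
Repeated squaring mod 130: 41^1 = 41, 41^2 = 121, 41^4 = 81, 41^8 = 61, 41^16 = 81, 41^32 = 61
Test divisors in increasing order:
  k=1: 41^1 = 41 mod 130
  k=2: 41^2 = 121 mod 130
  k=3: 41^3 = 121 * 41 = 21 mod 130
  k=4: 41^4 = 81 mod 130
  k=6: 41^6 = 81 * 121 = 51 mod 130
  k=8: 41^8 = 61 mod 130
  k=12: 41^12 = 61 * 81 = 1 mod 130  <- first divisor giving 1
Order = 12

12


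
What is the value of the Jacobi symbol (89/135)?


Compute (89/135) via quadratic reciprocity:
  reciprocity: (89/135) -> +(135/89)
  reduce: (46/89)
  pull out 2: (2/89) = +1  (since 89 mod 8 = 1)
  reciprocity: (23/89) -> +(89/23)
  reduce: (20/23)
  pull out 2: (2/23) = +1  (since 23 mod 8 = 7)
  pull out 2: (2/23) = +1  (since 23 mod 8 = 7)
  reciprocity: (5/23) -> +(23/5)
  reduce: (3/5)
  reciprocity: (3/5) -> +(5/3)
  reduce: (2/3)
  pull out 2: (2/3) = -1  (since 3 mod 8 = 3)
  (1/3) = 1
Product of signs = -1

-1


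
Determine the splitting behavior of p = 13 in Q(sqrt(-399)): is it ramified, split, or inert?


K = Q(sqrt(-399)). Since d mod 4 = 1, disc(K) = -399.
Check p | disc: -399 mod 13 = 4.
p does not divide disc. Compute Legendre symbol (d/p):
4^((13-1)/2) mod 13 = 1
(d/p) = 1, so p splits: (p) = P*P' with e=1, f=1, g=2.
Therefore p is split.

split


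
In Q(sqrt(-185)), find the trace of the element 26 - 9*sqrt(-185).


Tr(a + b*sqrt(d)) = (a + b*sqrt(d)) + (a - b*sqrt(d)) = 2a
= 2 * (26)
= 52

52


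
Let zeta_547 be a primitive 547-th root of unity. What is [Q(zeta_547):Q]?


The degree equals Euler's totient phi(547).
547 = 547
phi(547) = 546

546


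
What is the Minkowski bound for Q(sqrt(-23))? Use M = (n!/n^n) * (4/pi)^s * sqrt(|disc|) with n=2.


d = -23, d mod 4 = 1, so disc(K) = d = -23; |disc(K)| = 23
Imaginary quadratic field, so n = 2, s = r2 = 1, r1 = 0
M = (n!/n^n) * (4/pi)^s * sqrt(|disc(K)|) = (2!/2^2) * (4/pi)^1 * sqrt(23)
= 0.5 * 1.273240 * 4.795832
= 3.0531

3.0531


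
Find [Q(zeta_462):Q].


The degree equals Euler's totient phi(462).
462 = 2 * 3 * 7 * 11
phi(462) = 120

120


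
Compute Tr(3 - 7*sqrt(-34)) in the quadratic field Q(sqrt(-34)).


Tr(a + b*sqrt(d)) = (a + b*sqrt(d)) + (a - b*sqrt(d)) = 2a
= 2 * (3)
= 6

6


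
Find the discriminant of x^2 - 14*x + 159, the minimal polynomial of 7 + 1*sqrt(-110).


The element 7 + 1*sqrt(-110) has minimal polynomial:
x^2 - 14*x + 159
Discriminant = (-14)^2 - 4*(159)
= 196 - 636
= -440

-440


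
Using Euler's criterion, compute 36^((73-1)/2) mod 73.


p = 73 is prime and the exponent is (p-1)/2 = 36, so by Euler's criterion 36^36 = (36/73) = +1 or -1 mod 73.
Compute by square-and-multiply:
  36 = 32 + 4 (binary 100100)
  Repeated squaring mod 73: 36^1 = 36, 36^2 = 55, 36^4 = 32, 36^8 = 2, 36^16 = 4, 36^32 = 16
  36^36 = 36^32 * 36^4 = 16 * 32 mod 73
    16 * 32 = 512 = 1 mod 73
  36^36 = 1 mod 73
Result 1: 36 is a quadratic residue mod 73.
36^36 mod 73 = 1

1


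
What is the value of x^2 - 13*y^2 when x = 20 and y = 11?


x^2 - d*y^2
= 20^2 - 13*11^2
= 400 - 1573
= -1173

-1173


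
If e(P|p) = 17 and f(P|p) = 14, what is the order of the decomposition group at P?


|D_P| = e * f
= 17 * 14
= 238

238


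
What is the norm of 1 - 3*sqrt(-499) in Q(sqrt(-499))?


N(a + b*sqrt(d)) = a^2 - d*b^2
= (1)^2 - (-499)*(-3)^2
= 1 + 4491
= 4492

4492


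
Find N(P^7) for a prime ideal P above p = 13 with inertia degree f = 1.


N(P^a) = p^(a*f)
= 13^(7*1)
= 13^7
= 62748517

62748517


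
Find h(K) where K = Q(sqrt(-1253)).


K = Q(sqrt(-1253)). d mod 4 = 3, so D = disc(K) = 4d = -5012
h(K) equals the number of primitive reduced positive-definite forms (a, b, c) = a*x^2 + b*x*y + c*y^2 with b^2 - 4ac = D,
where reduced means |b| <= a <= c, with b >= 0 whenever |b| = a or a = c, and primitive means gcd(a, b, c) = 1.
Reduced forces 3a^2 <= |D| = 5012, so 1 <= a <= 40; b must have the parity of D, and c = (b^2 - D)/(4a) must be an integer >= a.
Enumerate a = 1..40, b in [-a, a]:
  a=1: (1, 0, 1253)  [1]
  a=2: (2, 2, 627)  [1]
  a=3: (3, -2, 418), (3, 2, 418)  [2]
  a=4..5: none
  a=6: (6, -2, 209), (6, 2, 209)  [2]
  a=7: (7, 0, 179)  [1]
  a=8: none
  a=9: (9, -8, 141), (9, 8, 141)  [2]
  a=10: none
  a=11: (11, -2, 114), (11, 2, 114)  [2]
  a=12..13: none
  a=14: (14, 14, 93)  [1]
  a=15..17: none
  a=18: (18, -10, 71), (18, 10, 71)  [2]
  a=19: (19, -2, 66), (19, 2, 66)  [2]
  a=20: none
  a=21: (21, -14, 62), (21, 14, 62)  [2]
  a=22: (22, -2, 57), (22, 2, 57)  [2]
  a=23: (23, -18, 58), (23, 18, 58)  [2]
  a=24..26: none
  a=27: (27, -8, 47), (27, 8, 47)  [2]
  a=28: none
  a=29: (29, -18, 46), (29, 18, 46)  [2]
  a=30: none
  a=31: (31, -14, 42), (31, 14, 42)  [2]
  a=32: none
  a=33: (33, -20, 41), (33, -2, 38), (33, 2, 38), (33, 20, 41)  [4]
  a=34..40: none
Total reduced forms: 1 + 1 + 2 + 2 + 1 + 2 + 2 + 1 + 2 + 2 + 2 + 2 + 2 + 2 + 2 + 2 + 4 = 32
h = 32

32


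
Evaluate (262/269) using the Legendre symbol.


p = 269 is prime, so compute (262/269) with the reciprocity algorithm (Jacobi-symbol steps: pull out 2s via (2/n), flip via reciprocity, reduce):
  pull out 2: (2/269) = -1  (since 269 mod 8 = 5)
  reciprocity: (131/269) -> +(269/131)
  reduce: (7/131)
  reciprocity: (7/131) -> -(131/7)
  reduce: (5/7)
  reciprocity: (5/7) -> +(7/5)
  reduce: (2/5)
  pull out 2: (2/5) = -1  (since 5 mod 8 = 5)
  (1/5) = 1
Product of signs = -1
(262/269) = -1

-1


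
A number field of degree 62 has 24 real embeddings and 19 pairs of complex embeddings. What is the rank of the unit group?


By Dirichlet's unit theorem:
rank = r1 + r2 - 1
= 24 + 19 - 1
= 42

42


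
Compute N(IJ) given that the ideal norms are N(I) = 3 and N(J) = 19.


N(IJ) = N(I) * N(J)
= 3 * 19
= 57

57


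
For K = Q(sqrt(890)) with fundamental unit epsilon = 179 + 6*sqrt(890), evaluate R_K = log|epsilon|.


epsilon = 179 + 6*sqrt(890)
= 357.9972
R = ln(357.9972)
= 5.8805

5.8805


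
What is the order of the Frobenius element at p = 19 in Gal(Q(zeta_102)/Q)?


The Frobenius at p in Gal(Q(zeta_n)/Q) = (Z/nZ)* is the class of p, so its order is ord_102(19), the smallest k >= 1 with 19^k = 1 mod 102.
n = 102 = 2 * 3 * 17, phi(102) = 32; the order divides phi(n).
Divisors of 32: 1, 2, 4, 8, 16, 32
Repeated squaring mod 102: 19^1 = 19, 19^2 = 55, 19^4 = 67, 19^8 = 1, 19^16 = 1, 19^32 = 1
Test divisors in increasing order:
  k=1: 19^1 = 19 mod 102
  k=2: 19^2 = 55 mod 102
  k=4: 19^4 = 67 mod 102
  k=8: 19^8 = 1 mod 102  <- first divisor giving 1
Order = 8

8


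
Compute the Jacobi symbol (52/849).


Compute (52/849) via quadratic reciprocity:
  pull out 2: (2/849) = +1  (since 849 mod 8 = 1)
  pull out 2: (2/849) = +1  (since 849 mod 8 = 1)
  reciprocity: (13/849) -> +(849/13)
  reduce: (4/13)
  pull out 2: (2/13) = -1  (since 13 mod 8 = 5)
  pull out 2: (2/13) = -1  (since 13 mod 8 = 5)
  (1/13) = 1
Product of signs = 1

1


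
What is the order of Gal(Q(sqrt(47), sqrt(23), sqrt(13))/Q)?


The 3 square roots of distinct primes are multiplicatively independent over Q,
so [K:Q] = 2^3 and Gal(K/Q) is isomorphic to (Z/2Z)^3.
|Gal| = 2^3 = 8

8


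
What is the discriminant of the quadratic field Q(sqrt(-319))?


For K = Q(sqrt(d)) with d squarefree: disc(K) = d if d = 1 mod 4, and disc(K) = 4d if d = 2 or 3 mod 4.
Here d = -319, and d mod 4 = 1.
d = 1 mod 4 (O_K = Z[(1+sqrt(d))/2]), so disc(K) = d = -319

-319


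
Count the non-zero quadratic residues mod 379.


For prime p, the number of non-zero quadratic residues is (p-1)/2.
= (379-1)/2
= 189

189


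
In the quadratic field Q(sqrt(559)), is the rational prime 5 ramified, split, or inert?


K = Q(sqrt(559)). Since d mod 4 = 3, disc(K) = 2236.
Check p | disc: 2236 mod 5 = 1.
p does not divide disc. Compute Legendre symbol (d/p):
4^((5-1)/2) mod 5 = 1
(d/p) = 1, so p splits: (p) = P*P' with e=1, f=1, g=2.
Therefore p is split.

split


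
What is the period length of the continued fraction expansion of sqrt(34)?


Run the CF algorithm for sqrt(34).
a_0 = floor(sqrt(34)) = 5; set m_0=0, q_0=1.
Recurrence: m' = q*a - m,  q' = (d - m'^2)/q,  a' = floor((a_0 + m')/q').
  step 1: m=5, q=9, a=1
  step 2: m=4, q=2, a=4
  step 3: m=4, q=9, a=1
  step 4: m=5, q=1, a=10
a_4 = 2*a_0 = 10, so the period closes here.
sqrt(34) = [5; 1, 4, 1, 10]
Period length = 4

4


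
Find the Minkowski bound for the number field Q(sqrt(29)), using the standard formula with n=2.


d = 29, d mod 4 = 1, so disc(K) = d = 29; |disc(K)| = 29
Real quadratic field, so n = 2, s = r2 = 0, r1 = 2
M = (n!/n^n) * (4/pi)^s * sqrt(|disc(K)|) = (2!/2^2) * (4/pi)^0 * sqrt(29)
= 0.5 * 1.000000 * 5.385165
= 2.6926

2.6926


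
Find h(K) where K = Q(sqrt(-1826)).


K = Q(sqrt(-1826)). d mod 4 = 2, so D = disc(K) = 4d = -7304
h(K) equals the number of primitive reduced positive-definite forms (a, b, c) = a*x^2 + b*x*y + c*y^2 with b^2 - 4ac = D,
where reduced means |b| <= a <= c, with b >= 0 whenever |b| = a or a = c, and primitive means gcd(a, b, c) = 1.
Reduced forces 3a^2 <= |D| = 7304, so 1 <= a <= 49; b must have the parity of D, and c = (b^2 - D)/(4a) must be an integer >= a.
Enumerate a = 1..49, b in [-a, a]:
  a=1: (1, 0, 1826)  [1]
  a=2: (2, 0, 913)  [1]
  a=3: (3, -2, 609), (3, 2, 609)  [2]
  a=4: none
  a=5: (5, -4, 366), (5, 4, 366)  [2]
  a=6: (6, -4, 305), (6, 4, 305)  [2]
  a=7: (7, -2, 261), (7, 2, 261)  [2]
  a=8: none
  a=9: (9, -2, 203), (9, 2, 203)  [2]
  a=10: (10, -4, 183), (10, 4, 183)  [2]
  a=11: (11, 0, 166)  [1]
  a=12..13: none
  a=14: (14, -12, 133), (14, 12, 133)  [2]
  a=15: (15, -14, 125), (15, -4, 122), (15, 4, 122), (15, 14, 125)  [4]
  a=16..17: none
  a=18: (18, -16, 105), (18, 16, 105)  [2]
  a=19: (19, -12, 98), (19, 12, 98)  [2]
  a=20: none
  a=21: (21, -16, 90), (21, -2, 87), (21, 2, 87), (21, 16, 90)  [4]
  a=22: (22, 0, 83)  [1]
  a=23..24: none
  a=25: (25, -14, 75), (25, 14, 75)  [2]
  a=26: none
  a=27: (27, -16, 70), (27, 16, 70)  [2]
  a=28: none
  a=29: (29, -2, 63), (29, 2, 63)  [2]
  a=30: (30, -16, 63), (30, -4, 61), (30, 4, 61), (30, 16, 63)  [4]
  a=31..32: none
  a=33: (33, -22, 59), (33, 22, 59)  [2]
  a=34: none
  a=35: (35, -26, 57), (35, -16, 54), (35, 16, 54), (35, 26, 57)  [4]
  a=36..37: none
  a=38: (38, -12, 49), (38, 12, 49)  [2]
  a=39..41: none
  a=42: (42, -40, 53), (42, -16, 45), (42, 16, 45), (42, 40, 53)  [4]
  a=43: (43, -36, 50), (43, 36, 50)  [2]
  a=44: none
  a=45: (45, -34, 47), (45, 34, 47)  [2]
  a=46..49: none
Total reduced forms: 1 + 1 + 2 + 2 + 2 + 2 + 2 + 2 + 1 + 2 + 4 + 2 + 2 + 4 + 1 + 2 + 2 + 2 + 4 + 2 + 4 + 2 + 4 + 2 + 2 = 56
h = 56

56


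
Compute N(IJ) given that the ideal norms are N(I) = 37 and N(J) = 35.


N(IJ) = N(I) * N(J)
= 37 * 35
= 1295

1295


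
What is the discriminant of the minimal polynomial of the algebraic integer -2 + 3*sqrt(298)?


The element -2 + 3*sqrt(298) has minimal polynomial:
x^2 + 4*x - 2678
Discriminant = (4)^2 - 4*(-2678)
= 16 + 10712
= 10728

10728


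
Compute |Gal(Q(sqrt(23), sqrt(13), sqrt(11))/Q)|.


The 3 square roots of distinct primes are multiplicatively independent over Q,
so [K:Q] = 2^3 and Gal(K/Q) is isomorphic to (Z/2Z)^3.
|Gal| = 2^3 = 8

8


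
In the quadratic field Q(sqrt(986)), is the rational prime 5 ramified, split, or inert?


K = Q(sqrt(986)). Since d mod 4 = 2, disc(K) = 3944.
Check p | disc: 3944 mod 5 = 4.
p does not divide disc. Compute Legendre symbol (d/p):
1^((5-1)/2) mod 5 = 1
(d/p) = 1, so p splits: (p) = P*P' with e=1, f=1, g=2.
Therefore p is split.

split


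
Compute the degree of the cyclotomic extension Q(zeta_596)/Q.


The degree equals Euler's totient phi(596).
596 = 2^2 * 149
phi(596) = 296

296


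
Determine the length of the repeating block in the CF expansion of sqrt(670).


Run the CF algorithm for sqrt(670).
a_0 = floor(sqrt(670)) = 25; set m_0=0, q_0=1.
Recurrence: m' = q*a - m,  q' = (d - m'^2)/q,  a' = floor((a_0 + m')/q').
  step 1: m=25, q=45, a=1
  step 2: m=20, q=6, a=7
  step 3: m=22, q=31, a=1
  step 4: m=9, q=19, a=1
  step 5: m=10, q=30, a=1
  step 6: m=20, q=9, a=5
  step 7: m=25, q=5, a=10
  step 8: m=25, q=9, a=5
  step 9: m=20, q=30, a=1
  step 10: m=10, q=19, a=1
  step 11: m=9, q=31, a=1
  step 12: m=22, q=6, a=7
  step 13: m=20, q=45, a=1
  step 14: m=25, q=1, a=50
a_14 = 2*a_0 = 50, so the period closes here.
sqrt(670) = [25; 1, 7, 1, 1, 1, 5, 10, 5, 1, 1, 1, 7, 1, 50]
Period length = 14

14


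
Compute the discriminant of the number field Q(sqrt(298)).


For K = Q(sqrt(d)) with d squarefree: disc(K) = d if d = 1 mod 4, and disc(K) = 4d if d = 2 or 3 mod 4.
Here d = 298, and d mod 4 = 2.
d = 2 mod 4, not 1 (O_K = Z[sqrt(d)]), so disc(K) = 4d = 4 * (298) = 1192

1192


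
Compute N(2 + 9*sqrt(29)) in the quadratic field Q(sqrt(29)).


N(a + b*sqrt(d)) = a^2 - d*b^2
= (2)^2 - (29)*(9)^2
= 4 - 2349
= -2345

-2345


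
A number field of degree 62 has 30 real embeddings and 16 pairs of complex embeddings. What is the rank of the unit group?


By Dirichlet's unit theorem:
rank = r1 + r2 - 1
= 30 + 16 - 1
= 45

45


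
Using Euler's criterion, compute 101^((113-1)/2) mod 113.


p = 113 is prime and the exponent is (p-1)/2 = 56, so by Euler's criterion 101^56 = (101/113) = +1 or -1 mod 113.
Compute by square-and-multiply:
  56 = 32 + 16 + 8 (binary 111000)
  Repeated squaring mod 113: 101^1 = 101, 101^2 = 31, 101^4 = 57, 101^8 = 85, 101^16 = 106, 101^32 = 49
  101^56 = 101^32 * 101^16 * 101^8 = 49 * 106 * 85 mod 113
    49 * 106 = 5194 = 109 mod 113
    109 * 85 = 9265 = 112 mod 113
  101^56 = 112 mod 113
Result 112 = p - 1 = -1 mod 113: 101 is a quadratic non-residue mod 113. As a residue in [0, p-1] the value is 112.
101^56 mod 113 = 112

112
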